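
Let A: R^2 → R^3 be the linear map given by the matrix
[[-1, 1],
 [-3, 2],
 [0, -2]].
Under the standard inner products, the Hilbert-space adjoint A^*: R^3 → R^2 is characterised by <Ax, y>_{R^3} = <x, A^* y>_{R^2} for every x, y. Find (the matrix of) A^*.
A^* = A^T =
[[-1, -3, 0],
 [1, 2, -2]]

For real matrices with standard dot products, the defining identity <Ax, y> = <x, A^* y> gives (Ax)^T y = x^T (A^*) y, i.e. x^T A^T y = x^T (A^*) y. Since this holds for all x, y, we must have A^* = A^T. Therefore
A^* =
[[-1, -3, 0],
 [1, 2, -2]].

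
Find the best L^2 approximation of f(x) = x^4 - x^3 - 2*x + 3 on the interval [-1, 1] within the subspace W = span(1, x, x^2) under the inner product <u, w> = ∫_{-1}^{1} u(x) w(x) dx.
g(x) = 6*x^2/7 - 13*x/5 + 102/35

The best approximation g ∈ W is the orthogonal projection of f onto W. Writing g = a_0 + a_1 x + a_2 x^2, the coefficients solve the normal equations G · a = b where
  G_{ij} = <φ_i, φ_j> and b_i = <f, φ_i>, with φ_0 = 1, φ_1 = x, φ_2 = x^2.
G =
  [2, 0, 2/3]
  [0, 2/3, 0]
  [2/3, 0, 2/5],
b = (32/5, -26/15, 16/7).
Solving gives a_0 = 102/35, a_1 = -13/5, a_2 = 6/7, so
  g(x) = 6*x^2/7 - 13*x/5 + 102/35.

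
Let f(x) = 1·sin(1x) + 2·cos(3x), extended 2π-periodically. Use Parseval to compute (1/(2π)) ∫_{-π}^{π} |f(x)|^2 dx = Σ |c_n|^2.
Σ |c_n|^2 = 5/2

Expand |f|^2 and use orthogonality of {sin(nx), cos(mx)} on [-π, π]:
  ∫_{-π}^{π} sin(nx)^2 dx = π, ∫ cos(mx)^2 dx = π, and cross terms integrate to 0.
So ∫_{-π}^{π} f(x)^2 dx = 1^2 · π + 2^2 · π = (1 + 4)π.
Divide by 2π: (1 + 4)/2 = 5/2.
By Parseval, this equals Σ |c_n|^2.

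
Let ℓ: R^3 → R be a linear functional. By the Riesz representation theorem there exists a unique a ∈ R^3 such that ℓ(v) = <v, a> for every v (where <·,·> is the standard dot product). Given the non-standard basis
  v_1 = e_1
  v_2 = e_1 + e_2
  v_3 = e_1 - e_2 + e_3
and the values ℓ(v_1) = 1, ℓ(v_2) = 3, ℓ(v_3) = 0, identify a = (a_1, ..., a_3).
a = (1, 2, 1)

Write a = (a_1, ..., a_3) in the standard basis. For each basis vector v_i, ℓ(v_i) = <v_i, a> is a linear equation in the a_j's. Collect the n equations into a matrix system V a = ℓ, where row i of V is v_i (expressed in the standard basis). Since V is invertible (lower-triangular with 1s on the diagonal, up to permutation), solve by back-substitution:
  V =
[[1, 0, 0],
 [1, 1, 0],
 [1, -1, 1]]
  V a = (1, 3, 0)
Solving gives a = (1, 2, 1).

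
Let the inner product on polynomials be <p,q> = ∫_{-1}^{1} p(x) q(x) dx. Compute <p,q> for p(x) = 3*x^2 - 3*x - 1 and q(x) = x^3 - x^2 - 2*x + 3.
<p,q> = 34/15

Expand the product: p(x)·q(x) = 3*x^5 - 6*x^4 - 4*x^3 + 16*x^2 - 7*x - 3.
∫_{-1}^{1} of each monomial x^k gives [2/(k+1) if k even, 0 if k odd]. Integrating term-by-term (or equivalently evaluating the antiderivative F(x) = x^6/2 - 6*x^5/5 - x^4 + 16*x^3/3 - 7*x^2/2 - 3*x at the endpoints):
  F(1) − F(−1) = -43/15 − (-77/15) = 34/15.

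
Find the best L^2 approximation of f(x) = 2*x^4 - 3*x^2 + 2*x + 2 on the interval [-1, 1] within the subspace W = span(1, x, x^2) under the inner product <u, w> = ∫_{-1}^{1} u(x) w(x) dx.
g(x) = -9*x^2/7 + 2*x + 64/35

The best approximation g ∈ W is the orthogonal projection of f onto W. Writing g = a_0 + a_1 x + a_2 x^2, the coefficients solve the normal equations G · a = b where
  G_{ij} = <φ_i, φ_j> and b_i = <f, φ_i>, with φ_0 = 1, φ_1 = x, φ_2 = x^2.
G =
  [2, 0, 2/3]
  [0, 2/3, 0]
  [2/3, 0, 2/5],
b = (14/5, 4/3, 74/105).
Solving gives a_0 = 64/35, a_1 = 2, a_2 = -9/7, so
  g(x) = -9*x^2/7 + 2*x + 64/35.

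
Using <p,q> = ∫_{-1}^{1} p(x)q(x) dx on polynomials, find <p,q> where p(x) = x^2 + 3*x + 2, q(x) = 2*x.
<p,q> = 4

Expand the product: p(x)·q(x) = 2*x^3 + 6*x^2 + 4*x.
∫_{-1}^{1} of each monomial x^k gives [2/(k+1) if k even, 0 if k odd]. Integrating term-by-term (or equivalently evaluating the antiderivative F(x) = x^4/2 + 2*x^3 + 2*x^2 at the endpoints):
  F(1) − F(−1) = 9/2 − (1/2) = 4.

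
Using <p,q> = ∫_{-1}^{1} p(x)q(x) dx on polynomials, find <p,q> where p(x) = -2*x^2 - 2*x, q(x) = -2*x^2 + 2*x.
<p,q> = -16/15

Expand the product: p(x)·q(x) = 4*x^4 - 4*x^2.
∫_{-1}^{1} of each monomial x^k gives [2/(k+1) if k even, 0 if k odd]. Integrating term-by-term (or equivalently evaluating the antiderivative F(x) = 4*x^5/5 - 4*x^3/3 at the endpoints):
  F(1) − F(−1) = -8/15 − (8/15) = -16/15.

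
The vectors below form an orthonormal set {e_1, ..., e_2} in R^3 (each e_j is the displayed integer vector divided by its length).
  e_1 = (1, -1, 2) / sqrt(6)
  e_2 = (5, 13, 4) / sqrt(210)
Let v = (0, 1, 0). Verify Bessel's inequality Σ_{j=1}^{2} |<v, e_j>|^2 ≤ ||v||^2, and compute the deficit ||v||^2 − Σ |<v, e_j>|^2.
Σ |<v, e_j>|^2 = 34/35; ||v||^2 = 1; deficit = 1/35

Write each e_j = u_j / sqrt(<u_j, u_j>) where u_j is the displayed integer vector. Then <v, e_j> = <v, u_j> / sqrt(<u_j, u_j>), so |<v, e_j>|^2 = <v, u_j>^2 / <u_j, u_j>.
Coefficients: <v, e_1> = -1/sqrt(6), <v, e_2> = 13/sqrt(210).
Square and sum: Σ |<v, e_j>|^2 = 34/35.
Compute ||v||^2 = v·v = 1.
Deficit = 1 − 34/35 = 1/35 ≥ 0, confirming Bessel's inequality. (The deficit equals ||v − Σ <v,e_j> e_j||^2, the squared distance from v to span{e_j}.)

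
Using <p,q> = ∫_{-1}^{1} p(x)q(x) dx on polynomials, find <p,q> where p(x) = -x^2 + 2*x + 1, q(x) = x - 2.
<p,q> = -4/3

Expand the product: p(x)·q(x) = -x^3 + 4*x^2 - 3*x - 2.
∫_{-1}^{1} of each monomial x^k gives [2/(k+1) if k even, 0 if k odd]. Integrating term-by-term (or equivalently evaluating the antiderivative F(x) = -x^4/4 + 4*x^3/3 - 3*x^2/2 - 2*x at the endpoints):
  F(1) − F(−1) = -29/12 − (-13/12) = -4/3.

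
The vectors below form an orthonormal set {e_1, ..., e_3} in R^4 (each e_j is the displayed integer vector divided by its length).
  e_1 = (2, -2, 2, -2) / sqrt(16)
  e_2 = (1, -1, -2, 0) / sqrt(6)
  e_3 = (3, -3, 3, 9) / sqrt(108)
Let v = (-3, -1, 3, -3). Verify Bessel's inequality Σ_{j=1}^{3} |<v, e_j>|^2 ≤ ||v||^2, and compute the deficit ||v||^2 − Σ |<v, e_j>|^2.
Σ |<v, e_j>|^2 = 20; ||v||^2 = 28; deficit = 8

Write each e_j = u_j / sqrt(<u_j, u_j>) where u_j is the displayed integer vector. Then <v, e_j> = <v, u_j> / sqrt(<u_j, u_j>), so |<v, e_j>|^2 = <v, u_j>^2 / <u_j, u_j>.
Coefficients: <v, e_1> = 8/sqrt(16), <v, e_2> = -8/sqrt(6), <v, e_3> = -24/sqrt(108).
Square and sum: Σ |<v, e_j>|^2 = 20.
Compute ||v||^2 = v·v = 28.
Deficit = 28 − 20 = 8 ≥ 0, confirming Bessel's inequality. (The deficit equals ||v − Σ <v,e_j> e_j||^2, the squared distance from v to span{e_j}.)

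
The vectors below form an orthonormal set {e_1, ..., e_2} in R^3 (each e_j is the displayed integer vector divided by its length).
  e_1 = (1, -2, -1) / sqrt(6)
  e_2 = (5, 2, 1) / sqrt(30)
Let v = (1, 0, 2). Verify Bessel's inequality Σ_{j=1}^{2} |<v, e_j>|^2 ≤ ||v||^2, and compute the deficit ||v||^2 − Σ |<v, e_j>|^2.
Σ |<v, e_j>|^2 = 9/5; ||v||^2 = 5; deficit = 16/5

Write each e_j = u_j / sqrt(<u_j, u_j>) where u_j is the displayed integer vector. Then <v, e_j> = <v, u_j> / sqrt(<u_j, u_j>), so |<v, e_j>|^2 = <v, u_j>^2 / <u_j, u_j>.
Coefficients: <v, e_1> = -1/sqrt(6), <v, e_2> = 7/sqrt(30).
Square and sum: Σ |<v, e_j>|^2 = 9/5.
Compute ||v||^2 = v·v = 5.
Deficit = 5 − 9/5 = 16/5 ≥ 0, confirming Bessel's inequality. (The deficit equals ||v − Σ <v,e_j> e_j||^2, the squared distance from v to span{e_j}.)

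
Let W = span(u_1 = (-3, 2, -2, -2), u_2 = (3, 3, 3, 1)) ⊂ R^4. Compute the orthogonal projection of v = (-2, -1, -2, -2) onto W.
proj_W(v) = (-1122/467, -377/467, -973/467, -523/467)

Set up U = [u_1 | ... | u_2] ∈ R^(4×2). The projector onto W = col(U) is P = U (U^T U)^(-1) U^T.
Compute U^T U =
  [21, -11]
  [-11, 28],
and U^T v = (12, -17).
Solve U^T U · c = U^T v for the coefficients: c = (149/467, -225/467). The projection is proj_W(v) = U c.
Check: (v - proj_W(v)) · u_1 = 0  (should be 0).
Check: (v - proj_W(v)) · u_2 = 0  (should be 0).
Result: proj_W(v) = (-1122/467, -377/467, -973/467, -523/467).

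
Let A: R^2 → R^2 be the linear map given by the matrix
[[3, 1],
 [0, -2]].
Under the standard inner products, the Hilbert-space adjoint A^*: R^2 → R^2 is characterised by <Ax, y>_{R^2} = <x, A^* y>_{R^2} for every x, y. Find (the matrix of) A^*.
A^* = A^T =
[[3, 0],
 [1, -2]]

For real matrices with standard dot products, the defining identity <Ax, y> = <x, A^* y> gives (Ax)^T y = x^T (A^*) y, i.e. x^T A^T y = x^T (A^*) y. Since this holds for all x, y, we must have A^* = A^T. Therefore
A^* =
[[3, 0],
 [1, -2]].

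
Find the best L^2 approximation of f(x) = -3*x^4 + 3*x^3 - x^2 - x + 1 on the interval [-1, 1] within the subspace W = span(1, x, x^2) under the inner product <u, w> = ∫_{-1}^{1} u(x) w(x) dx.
g(x) = -25*x^2/7 + 4*x/5 + 44/35

The best approximation g ∈ W is the orthogonal projection of f onto W. Writing g = a_0 + a_1 x + a_2 x^2, the coefficients solve the normal equations G · a = b where
  G_{ij} = <φ_i, φ_j> and b_i = <f, φ_i>, with φ_0 = 1, φ_1 = x, φ_2 = x^2.
G =
  [2, 0, 2/3]
  [0, 2/3, 0]
  [2/3, 0, 2/5],
b = (2/15, 8/15, -62/105).
Solving gives a_0 = 44/35, a_1 = 4/5, a_2 = -25/7, so
  g(x) = -25*x^2/7 + 4*x/5 + 44/35.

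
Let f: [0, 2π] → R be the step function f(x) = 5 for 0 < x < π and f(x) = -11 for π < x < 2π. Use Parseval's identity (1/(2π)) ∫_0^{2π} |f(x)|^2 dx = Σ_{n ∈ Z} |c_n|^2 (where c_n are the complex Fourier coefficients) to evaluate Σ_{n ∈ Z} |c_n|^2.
Σ |c_n|^2 = 73

Parseval equates the L^2 energy of f (normalised by 1/(2π)) with the ℓ^2 sum of its Fourier coefficients: (1/(2π)) ∫_0^{2π} |f|^2 = Σ |c_n|^2.
Compute the left side: (1/(2π)) [∫_0^π 5^2 dx + ∫_π^{2π} (-11)^2 dx] = (1/(2π)) · (25π + 121π) = (25 + 121)/2 = 73.
So Σ_{n ∈ Z} |c_n|^2 = 73.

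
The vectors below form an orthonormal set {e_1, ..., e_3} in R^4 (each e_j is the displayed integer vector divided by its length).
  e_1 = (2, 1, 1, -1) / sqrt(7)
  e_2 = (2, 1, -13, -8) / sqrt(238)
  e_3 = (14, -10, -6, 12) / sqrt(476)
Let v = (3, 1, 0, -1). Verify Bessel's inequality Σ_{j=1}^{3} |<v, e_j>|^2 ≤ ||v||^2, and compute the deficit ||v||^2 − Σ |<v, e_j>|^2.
Σ |<v, e_j>|^2 = 153/14; ||v||^2 = 11; deficit = 1/14

Write each e_j = u_j / sqrt(<u_j, u_j>) where u_j is the displayed integer vector. Then <v, e_j> = <v, u_j> / sqrt(<u_j, u_j>), so |<v, e_j>|^2 = <v, u_j>^2 / <u_j, u_j>.
Coefficients: <v, e_1> = 8/sqrt(7), <v, e_2> = 15/sqrt(238), <v, e_3> = 20/sqrt(476).
Square and sum: Σ |<v, e_j>|^2 = 153/14.
Compute ||v||^2 = v·v = 11.
Deficit = 11 − 153/14 = 1/14 ≥ 0, confirming Bessel's inequality. (The deficit equals ||v − Σ <v,e_j> e_j||^2, the squared distance from v to span{e_j}.)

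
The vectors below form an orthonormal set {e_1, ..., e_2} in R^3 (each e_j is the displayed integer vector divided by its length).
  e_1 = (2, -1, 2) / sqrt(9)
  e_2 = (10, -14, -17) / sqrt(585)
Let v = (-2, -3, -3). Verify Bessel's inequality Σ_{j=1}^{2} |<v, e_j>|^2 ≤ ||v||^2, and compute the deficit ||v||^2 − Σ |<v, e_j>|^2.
Σ |<v, e_j>|^2 = 946/65; ||v||^2 = 22; deficit = 484/65

Write each e_j = u_j / sqrt(<u_j, u_j>) where u_j is the displayed integer vector. Then <v, e_j> = <v, u_j> / sqrt(<u_j, u_j>), so |<v, e_j>|^2 = <v, u_j>^2 / <u_j, u_j>.
Coefficients: <v, e_1> = -7/sqrt(9), <v, e_2> = 73/sqrt(585).
Square and sum: Σ |<v, e_j>|^2 = 946/65.
Compute ||v||^2 = v·v = 22.
Deficit = 22 − 946/65 = 484/65 ≥ 0, confirming Bessel's inequality. (The deficit equals ||v − Σ <v,e_j> e_j||^2, the squared distance from v to span{e_j}.)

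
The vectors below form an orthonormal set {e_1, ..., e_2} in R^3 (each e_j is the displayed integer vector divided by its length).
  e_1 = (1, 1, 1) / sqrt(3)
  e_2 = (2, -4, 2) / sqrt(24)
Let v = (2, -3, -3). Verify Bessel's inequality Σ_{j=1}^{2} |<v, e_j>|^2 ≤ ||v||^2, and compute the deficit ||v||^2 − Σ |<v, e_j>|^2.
Σ |<v, e_j>|^2 = 19/2; ||v||^2 = 22; deficit = 25/2

Write each e_j = u_j / sqrt(<u_j, u_j>) where u_j is the displayed integer vector. Then <v, e_j> = <v, u_j> / sqrt(<u_j, u_j>), so |<v, e_j>|^2 = <v, u_j>^2 / <u_j, u_j>.
Coefficients: <v, e_1> = -4/sqrt(3), <v, e_2> = 10/sqrt(24).
Square and sum: Σ |<v, e_j>|^2 = 19/2.
Compute ||v||^2 = v·v = 22.
Deficit = 22 − 19/2 = 25/2 ≥ 0, confirming Bessel's inequality. (The deficit equals ||v − Σ <v,e_j> e_j||^2, the squared distance from v to span{e_j}.)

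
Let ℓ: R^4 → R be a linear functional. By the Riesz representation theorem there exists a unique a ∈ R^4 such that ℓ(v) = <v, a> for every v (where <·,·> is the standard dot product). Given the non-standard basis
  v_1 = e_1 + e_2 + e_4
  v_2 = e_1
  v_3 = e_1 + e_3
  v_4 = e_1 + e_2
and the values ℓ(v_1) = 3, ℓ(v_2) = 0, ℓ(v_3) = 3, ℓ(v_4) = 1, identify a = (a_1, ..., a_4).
a = (0, 1, 3, 2)

Write a = (a_1, ..., a_4) in the standard basis. For each basis vector v_i, ℓ(v_i) = <v_i, a> is a linear equation in the a_j's. Collect the n equations into a matrix system V a = ℓ, where row i of V is v_i (expressed in the standard basis). Since V is invertible (lower-triangular with 1s on the diagonal, up to permutation), solve by back-substitution:
  V =
[[1, 1, 0, 1],
 [1, 0, 0, 0],
 [1, 0, 1, 0],
 [1, 1, 0, 0]]
  V a = (3, 0, 3, 1)
Solving gives a = (0, 1, 3, 2).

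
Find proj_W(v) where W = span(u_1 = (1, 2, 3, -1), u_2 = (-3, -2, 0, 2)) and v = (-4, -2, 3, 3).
proj_W(v) = (-386/87, -148/87, 82/29, 230/87)

Set up U = [u_1 | ... | u_2] ∈ R^(4×2). The projector onto W = col(U) is P = U (U^T U)^(-1) U^T.
Compute U^T U =
  [15, -9]
  [-9, 17],
and U^T v = (-2, 22).
Solve U^T U · c = U^T v for the coefficients: c = (82/87, 52/29). The projection is proj_W(v) = U c.
Check: (v - proj_W(v)) · u_1 = 0  (should be 0).
Check: (v - proj_W(v)) · u_2 = 0  (should be 0).
Result: proj_W(v) = (-386/87, -148/87, 82/29, 230/87).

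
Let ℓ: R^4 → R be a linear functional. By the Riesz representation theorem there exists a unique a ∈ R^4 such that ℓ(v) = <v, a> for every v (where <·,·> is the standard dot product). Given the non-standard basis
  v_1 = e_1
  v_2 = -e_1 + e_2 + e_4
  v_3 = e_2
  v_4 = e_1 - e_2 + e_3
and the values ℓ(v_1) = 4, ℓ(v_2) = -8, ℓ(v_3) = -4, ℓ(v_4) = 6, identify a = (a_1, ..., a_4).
a = (4, -4, -2, 0)

Write a = (a_1, ..., a_4) in the standard basis. For each basis vector v_i, ℓ(v_i) = <v_i, a> is a linear equation in the a_j's. Collect the n equations into a matrix system V a = ℓ, where row i of V is v_i (expressed in the standard basis). Since V is invertible (lower-triangular with 1s on the diagonal, up to permutation), solve by back-substitution:
  V =
[[1, 0, 0, 0],
 [-1, 1, 0, 1],
 [0, 1, 0, 0],
 [1, -1, 1, 0]]
  V a = (4, -8, -4, 6)
Solving gives a = (4, -4, -2, 0).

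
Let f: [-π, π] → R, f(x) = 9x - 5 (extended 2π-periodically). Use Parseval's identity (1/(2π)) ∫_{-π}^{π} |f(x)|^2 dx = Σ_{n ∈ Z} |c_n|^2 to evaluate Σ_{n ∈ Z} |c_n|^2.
Σ |c_n|^2 = 27π^2 + 25

Expand and integrate term by term over [-π, π]:
  ∫ (9x)^2 dx = 81·(2π^3/3); ∫ 2·9·(-5)·x dx = 0 (odd integrand); ∫ (-5)^2 dx = 25·2π.
So (1/(2π)) ∫_{-π}^{π} (9x - 5)^2 dx = 81π^2/3 + 25 = 27π^2 + 25.
Parseval ⇒ Σ |c_n|^2 = 27π^2 + 25.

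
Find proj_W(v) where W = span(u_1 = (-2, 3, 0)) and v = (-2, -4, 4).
proj_W(v) = (16/13, -24/13, 0)

Set up U = [u_1 | ... | u_1] ∈ R^(3×1). The projector onto W = col(U) is P = U (U^T U)^(-1) U^T.
Compute U^T U =
  [13],
and U^T v = (-8).
Solve U^T U · c = U^T v for the coefficients: c = (-8/13). The projection is proj_W(v) = U c.
Check: (v - proj_W(v)) · u_1 = 0  (should be 0).
Result: proj_W(v) = (16/13, -24/13, 0).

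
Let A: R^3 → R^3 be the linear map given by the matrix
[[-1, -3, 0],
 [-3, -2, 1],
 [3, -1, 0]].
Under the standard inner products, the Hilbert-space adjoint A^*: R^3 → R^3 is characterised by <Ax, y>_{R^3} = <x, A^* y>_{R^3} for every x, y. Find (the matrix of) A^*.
A^* = A^T =
[[-1, -3, 3],
 [-3, -2, -1],
 [0, 1, 0]]

For real matrices with standard dot products, the defining identity <Ax, y> = <x, A^* y> gives (Ax)^T y = x^T (A^*) y, i.e. x^T A^T y = x^T (A^*) y. Since this holds for all x, y, we must have A^* = A^T. Therefore
A^* =
[[-1, -3, 3],
 [-3, -2, -1],
 [0, 1, 0]].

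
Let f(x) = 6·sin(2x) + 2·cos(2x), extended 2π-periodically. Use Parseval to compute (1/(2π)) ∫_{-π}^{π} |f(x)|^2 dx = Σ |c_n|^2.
Σ |c_n|^2 = 20

Expand |f|^2 and use orthogonality of {sin(nx), cos(mx)} on [-π, π]:
  ∫_{-π}^{π} sin(nx)^2 dx = π, ∫ cos(mx)^2 dx = π, and cross terms integrate to 0.
So ∫_{-π}^{π} f(x)^2 dx = 6^2 · π + 2^2 · π = (36 + 4)π.
Divide by 2π: (36 + 4)/2 = 20.
By Parseval, this equals Σ |c_n|^2.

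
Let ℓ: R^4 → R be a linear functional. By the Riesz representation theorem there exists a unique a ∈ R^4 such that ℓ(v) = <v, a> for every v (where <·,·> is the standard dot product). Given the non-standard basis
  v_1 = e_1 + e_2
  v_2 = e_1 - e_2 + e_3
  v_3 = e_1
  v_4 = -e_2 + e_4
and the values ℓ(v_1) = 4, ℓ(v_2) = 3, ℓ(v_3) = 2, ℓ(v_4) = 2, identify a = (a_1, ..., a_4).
a = (2, 2, 3, 4)

Write a = (a_1, ..., a_4) in the standard basis. For each basis vector v_i, ℓ(v_i) = <v_i, a> is a linear equation in the a_j's. Collect the n equations into a matrix system V a = ℓ, where row i of V is v_i (expressed in the standard basis). Since V is invertible (lower-triangular with 1s on the diagonal, up to permutation), solve by back-substitution:
  V =
[[1, 1, 0, 0],
 [1, -1, 1, 0],
 [1, 0, 0, 0],
 [0, -1, 0, 1]]
  V a = (4, 3, 2, 2)
Solving gives a = (2, 2, 3, 4).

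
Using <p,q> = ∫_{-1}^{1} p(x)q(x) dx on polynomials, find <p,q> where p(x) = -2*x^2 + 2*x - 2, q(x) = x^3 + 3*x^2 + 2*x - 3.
<p,q> = 196/15

Expand the product: p(x)·q(x) = -2*x^5 - 4*x^4 + 4*x^2 - 10*x + 6.
∫_{-1}^{1} of each monomial x^k gives [2/(k+1) if k even, 0 if k odd]. Integrating term-by-term (or equivalently evaluating the antiderivative F(x) = -x^6/3 - 4*x^5/5 + 4*x^3/3 - 5*x^2 + 6*x at the endpoints):
  F(1) − F(−1) = 6/5 − (-178/15) = 196/15.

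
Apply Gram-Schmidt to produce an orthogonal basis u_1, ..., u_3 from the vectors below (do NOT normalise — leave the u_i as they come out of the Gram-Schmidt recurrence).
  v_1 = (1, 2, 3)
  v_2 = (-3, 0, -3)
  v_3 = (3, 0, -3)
Orthogonal basis:
  u_1 = (1, 2, 3)
  u_2 = (-15/7, 12/7, -3/7)
  u_3 = (2, 2, -2)

Apply the Gram-Schmidt recurrence
  u_1 = v_1
  u_i = v_i − Σ_{j<i} ((v_i · u_j) / (u_j · u_j)) · u_j.

Step by step this gives:
  u_1 = (1, 2, 3)
  u_2 = (-15/7, 12/7, -3/7)
  u_3 = (2, 2, -2)

Orthogonality check:
  u_2 · u_1 = 0 (should be 0)
  u_3 · u_1 = 0 (should be 0)
  u_3 · u_2 = 0 (should be 0)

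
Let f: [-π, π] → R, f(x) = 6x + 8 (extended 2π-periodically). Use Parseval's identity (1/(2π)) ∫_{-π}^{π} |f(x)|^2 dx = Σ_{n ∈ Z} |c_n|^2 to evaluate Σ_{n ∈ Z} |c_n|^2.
Σ |c_n|^2 = 12π^2 + 64

Expand and integrate term by term over [-π, π]:
  ∫ (6x)^2 dx = 36·(2π^3/3); ∫ 2·6·(8)·x dx = 0 (odd integrand); ∫ 8^2 dx = 64·2π.
So (1/(2π)) ∫_{-π}^{π} (6x + 8)^2 dx = 36π^2/3 + 64 = 12π^2 + 64.
Parseval ⇒ Σ |c_n|^2 = 12π^2 + 64.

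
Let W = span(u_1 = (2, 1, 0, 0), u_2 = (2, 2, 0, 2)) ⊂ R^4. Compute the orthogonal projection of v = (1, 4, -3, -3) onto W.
proj_W(v) = (8/3, 2/3, 0, -4/3)

Set up U = [u_1 | ... | u_2] ∈ R^(4×2). The projector onto W = col(U) is P = U (U^T U)^(-1) U^T.
Compute U^T U =
  [5, 6]
  [6, 12],
and U^T v = (6, 4).
Solve U^T U · c = U^T v for the coefficients: c = (2, -2/3). The projection is proj_W(v) = U c.
Check: (v - proj_W(v)) · u_1 = 0  (should be 0).
Check: (v - proj_W(v)) · u_2 = 0  (should be 0).
Result: proj_W(v) = (8/3, 2/3, 0, -4/3).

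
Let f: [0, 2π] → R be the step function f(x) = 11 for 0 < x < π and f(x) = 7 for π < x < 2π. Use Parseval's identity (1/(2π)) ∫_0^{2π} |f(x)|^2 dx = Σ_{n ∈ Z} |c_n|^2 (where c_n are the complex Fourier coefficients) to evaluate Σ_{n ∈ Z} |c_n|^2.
Σ |c_n|^2 = 85

Parseval equates the L^2 energy of f (normalised by 1/(2π)) with the ℓ^2 sum of its Fourier coefficients: (1/(2π)) ∫_0^{2π} |f|^2 = Σ |c_n|^2.
Compute the left side: (1/(2π)) [∫_0^π 11^2 dx + ∫_π^{2π} 7^2 dx] = (1/(2π)) · (121π + 49π) = (121 + 49)/2 = 85.
So Σ_{n ∈ Z} |c_n|^2 = 85.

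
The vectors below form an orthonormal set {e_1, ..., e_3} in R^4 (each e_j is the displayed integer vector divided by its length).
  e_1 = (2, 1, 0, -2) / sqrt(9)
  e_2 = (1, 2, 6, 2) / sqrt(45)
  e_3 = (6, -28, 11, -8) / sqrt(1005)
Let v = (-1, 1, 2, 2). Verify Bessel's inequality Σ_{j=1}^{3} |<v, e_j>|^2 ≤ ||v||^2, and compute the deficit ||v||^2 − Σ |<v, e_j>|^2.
Σ |<v, e_j>|^2 = 2006/201; ||v||^2 = 10; deficit = 4/201

Write each e_j = u_j / sqrt(<u_j, u_j>) where u_j is the displayed integer vector. Then <v, e_j> = <v, u_j> / sqrt(<u_j, u_j>), so |<v, e_j>|^2 = <v, u_j>^2 / <u_j, u_j>.
Coefficients: <v, e_1> = -5/sqrt(9), <v, e_2> = 17/sqrt(45), <v, e_3> = -28/sqrt(1005).
Square and sum: Σ |<v, e_j>|^2 = 2006/201.
Compute ||v||^2 = v·v = 10.
Deficit = 10 − 2006/201 = 4/201 ≥ 0, confirming Bessel's inequality. (The deficit equals ||v − Σ <v,e_j> e_j||^2, the squared distance from v to span{e_j}.)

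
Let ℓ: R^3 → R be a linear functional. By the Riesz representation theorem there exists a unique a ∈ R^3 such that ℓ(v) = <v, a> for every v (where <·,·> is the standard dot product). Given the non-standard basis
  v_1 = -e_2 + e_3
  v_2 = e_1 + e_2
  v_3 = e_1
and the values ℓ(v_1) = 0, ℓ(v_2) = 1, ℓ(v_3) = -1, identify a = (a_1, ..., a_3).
a = (-1, 2, 2)

Write a = (a_1, ..., a_3) in the standard basis. For each basis vector v_i, ℓ(v_i) = <v_i, a> is a linear equation in the a_j's. Collect the n equations into a matrix system V a = ℓ, where row i of V is v_i (expressed in the standard basis). Since V is invertible (lower-triangular with 1s on the diagonal, up to permutation), solve by back-substitution:
  V =
[[0, -1, 1],
 [1, 1, 0],
 [1, 0, 0]]
  V a = (0, 1, -1)
Solving gives a = (-1, 2, 2).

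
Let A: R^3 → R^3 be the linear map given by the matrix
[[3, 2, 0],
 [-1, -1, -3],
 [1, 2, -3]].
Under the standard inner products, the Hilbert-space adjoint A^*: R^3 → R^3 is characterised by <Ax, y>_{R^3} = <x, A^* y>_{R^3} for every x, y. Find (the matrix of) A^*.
A^* = A^T =
[[3, -1, 1],
 [2, -1, 2],
 [0, -3, -3]]

For real matrices with standard dot products, the defining identity <Ax, y> = <x, A^* y> gives (Ax)^T y = x^T (A^*) y, i.e. x^T A^T y = x^T (A^*) y. Since this holds for all x, y, we must have A^* = A^T. Therefore
A^* =
[[3, -1, 1],
 [2, -1, 2],
 [0, -3, -3]].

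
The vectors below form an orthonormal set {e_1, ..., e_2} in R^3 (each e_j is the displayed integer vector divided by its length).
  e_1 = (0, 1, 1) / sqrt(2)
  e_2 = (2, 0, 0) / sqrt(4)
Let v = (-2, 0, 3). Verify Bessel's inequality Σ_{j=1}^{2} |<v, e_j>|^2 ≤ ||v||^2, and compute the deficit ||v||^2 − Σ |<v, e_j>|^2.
Σ |<v, e_j>|^2 = 17/2; ||v||^2 = 13; deficit = 9/2

Write each e_j = u_j / sqrt(<u_j, u_j>) where u_j is the displayed integer vector. Then <v, e_j> = <v, u_j> / sqrt(<u_j, u_j>), so |<v, e_j>|^2 = <v, u_j>^2 / <u_j, u_j>.
Coefficients: <v, e_1> = 3/sqrt(2), <v, e_2> = -4/sqrt(4).
Square and sum: Σ |<v, e_j>|^2 = 17/2.
Compute ||v||^2 = v·v = 13.
Deficit = 13 − 17/2 = 9/2 ≥ 0, confirming Bessel's inequality. (The deficit equals ||v − Σ <v,e_j> e_j||^2, the squared distance from v to span{e_j}.)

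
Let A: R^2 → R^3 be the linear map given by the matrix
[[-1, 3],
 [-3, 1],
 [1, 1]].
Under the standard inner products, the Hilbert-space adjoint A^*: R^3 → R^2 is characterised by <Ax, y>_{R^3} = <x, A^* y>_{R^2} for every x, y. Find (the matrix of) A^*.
A^* = A^T =
[[-1, -3, 1],
 [3, 1, 1]]

For real matrices with standard dot products, the defining identity <Ax, y> = <x, A^* y> gives (Ax)^T y = x^T (A^*) y, i.e. x^T A^T y = x^T (A^*) y. Since this holds for all x, y, we must have A^* = A^T. Therefore
A^* =
[[-1, -3, 1],
 [3, 1, 1]].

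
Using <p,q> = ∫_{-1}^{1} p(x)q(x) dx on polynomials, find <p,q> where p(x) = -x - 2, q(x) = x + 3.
<p,q> = -38/3

Expand the product: p(x)·q(x) = -x^2 - 5*x - 6.
∫_{-1}^{1} of each monomial x^k gives [2/(k+1) if k even, 0 if k odd]. Integrating term-by-term (or equivalently evaluating the antiderivative F(x) = -x^3/3 - 5*x^2/2 - 6*x at the endpoints):
  F(1) − F(−1) = -53/6 − (23/6) = -38/3.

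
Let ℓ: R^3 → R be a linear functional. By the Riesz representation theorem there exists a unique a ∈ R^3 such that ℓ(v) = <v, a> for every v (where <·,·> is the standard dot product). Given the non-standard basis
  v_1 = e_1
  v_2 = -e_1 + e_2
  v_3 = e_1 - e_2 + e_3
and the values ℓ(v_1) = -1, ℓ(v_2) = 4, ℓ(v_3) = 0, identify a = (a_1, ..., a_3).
a = (-1, 3, 4)

Write a = (a_1, ..., a_3) in the standard basis. For each basis vector v_i, ℓ(v_i) = <v_i, a> is a linear equation in the a_j's. Collect the n equations into a matrix system V a = ℓ, where row i of V is v_i (expressed in the standard basis). Since V is invertible (lower-triangular with 1s on the diagonal, up to permutation), solve by back-substitution:
  V =
[[1, 0, 0],
 [-1, 1, 0],
 [1, -1, 1]]
  V a = (-1, 4, 0)
Solving gives a = (-1, 3, 4).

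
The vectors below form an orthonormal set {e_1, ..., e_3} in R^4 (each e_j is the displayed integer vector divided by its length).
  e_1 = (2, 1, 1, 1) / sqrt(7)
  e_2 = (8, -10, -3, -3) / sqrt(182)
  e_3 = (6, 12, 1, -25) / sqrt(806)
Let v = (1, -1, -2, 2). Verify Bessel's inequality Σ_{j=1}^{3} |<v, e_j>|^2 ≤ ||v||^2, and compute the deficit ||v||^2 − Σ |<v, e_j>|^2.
Σ |<v, e_j>|^2 = 189/31; ||v||^2 = 10; deficit = 121/31

Write each e_j = u_j / sqrt(<u_j, u_j>) where u_j is the displayed integer vector. Then <v, e_j> = <v, u_j> / sqrt(<u_j, u_j>), so |<v, e_j>|^2 = <v, u_j>^2 / <u_j, u_j>.
Coefficients: <v, e_1> = 1/sqrt(7), <v, e_2> = 18/sqrt(182), <v, e_3> = -58/sqrt(806).
Square and sum: Σ |<v, e_j>|^2 = 189/31.
Compute ||v||^2 = v·v = 10.
Deficit = 10 − 189/31 = 121/31 ≥ 0, confirming Bessel's inequality. (The deficit equals ||v − Σ <v,e_j> e_j||^2, the squared distance from v to span{e_j}.)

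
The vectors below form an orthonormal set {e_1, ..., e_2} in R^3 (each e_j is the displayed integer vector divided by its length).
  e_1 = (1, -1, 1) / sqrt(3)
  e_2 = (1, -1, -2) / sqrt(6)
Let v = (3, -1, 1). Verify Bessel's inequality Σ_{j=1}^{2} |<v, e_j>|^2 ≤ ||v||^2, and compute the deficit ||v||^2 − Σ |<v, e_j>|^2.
Σ |<v, e_j>|^2 = 9; ||v||^2 = 11; deficit = 2

Write each e_j = u_j / sqrt(<u_j, u_j>) where u_j is the displayed integer vector. Then <v, e_j> = <v, u_j> / sqrt(<u_j, u_j>), so |<v, e_j>|^2 = <v, u_j>^2 / <u_j, u_j>.
Coefficients: <v, e_1> = 5/sqrt(3), <v, e_2> = 2/sqrt(6).
Square and sum: Σ |<v, e_j>|^2 = 9.
Compute ||v||^2 = v·v = 11.
Deficit = 11 − 9 = 2 ≥ 0, confirming Bessel's inequality. (The deficit equals ||v − Σ <v,e_j> e_j||^2, the squared distance from v to span{e_j}.)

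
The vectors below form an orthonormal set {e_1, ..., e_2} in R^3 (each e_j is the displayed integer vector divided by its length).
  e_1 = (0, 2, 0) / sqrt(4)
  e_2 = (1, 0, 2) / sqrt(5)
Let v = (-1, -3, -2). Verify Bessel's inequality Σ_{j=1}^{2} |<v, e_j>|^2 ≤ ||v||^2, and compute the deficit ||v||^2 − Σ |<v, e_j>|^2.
Σ |<v, e_j>|^2 = 14; ||v||^2 = 14; deficit = 0

Write each e_j = u_j / sqrt(<u_j, u_j>) where u_j is the displayed integer vector. Then <v, e_j> = <v, u_j> / sqrt(<u_j, u_j>), so |<v, e_j>|^2 = <v, u_j>^2 / <u_j, u_j>.
Coefficients: <v, e_1> = -6/sqrt(4), <v, e_2> = -5/sqrt(5).
Square and sum: Σ |<v, e_j>|^2 = 14.
Compute ||v||^2 = v·v = 14.
Deficit = 14 − 14 = 0 ≥ 0, confirming Bessel's inequality. (The deficit equals ||v − Σ <v,e_j> e_j||^2, the squared distance from v to span{e_j}.)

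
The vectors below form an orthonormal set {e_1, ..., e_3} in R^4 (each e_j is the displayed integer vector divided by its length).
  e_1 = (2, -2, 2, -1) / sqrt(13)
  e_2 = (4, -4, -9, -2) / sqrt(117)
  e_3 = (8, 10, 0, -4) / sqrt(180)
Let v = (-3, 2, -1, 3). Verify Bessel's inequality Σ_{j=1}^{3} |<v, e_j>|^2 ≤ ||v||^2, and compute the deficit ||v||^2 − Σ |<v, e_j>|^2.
Σ |<v, e_j>|^2 = 106/5; ||v||^2 = 23; deficit = 9/5

Write each e_j = u_j / sqrt(<u_j, u_j>) where u_j is the displayed integer vector. Then <v, e_j> = <v, u_j> / sqrt(<u_j, u_j>), so |<v, e_j>|^2 = <v, u_j>^2 / <u_j, u_j>.
Coefficients: <v, e_1> = -15/sqrt(13), <v, e_2> = -17/sqrt(117), <v, e_3> = -16/sqrt(180).
Square and sum: Σ |<v, e_j>|^2 = 106/5.
Compute ||v||^2 = v·v = 23.
Deficit = 23 − 106/5 = 9/5 ≥ 0, confirming Bessel's inequality. (The deficit equals ||v − Σ <v,e_j> e_j||^2, the squared distance from v to span{e_j}.)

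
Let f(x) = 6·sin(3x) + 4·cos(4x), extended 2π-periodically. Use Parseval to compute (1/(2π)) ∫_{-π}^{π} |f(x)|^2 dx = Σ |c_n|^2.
Σ |c_n|^2 = 26

Expand |f|^2 and use orthogonality of {sin(nx), cos(mx)} on [-π, π]:
  ∫_{-π}^{π} sin(nx)^2 dx = π, ∫ cos(mx)^2 dx = π, and cross terms integrate to 0.
So ∫_{-π}^{π} f(x)^2 dx = 6^2 · π + 4^2 · π = (36 + 16)π.
Divide by 2π: (36 + 16)/2 = 26.
By Parseval, this equals Σ |c_n|^2.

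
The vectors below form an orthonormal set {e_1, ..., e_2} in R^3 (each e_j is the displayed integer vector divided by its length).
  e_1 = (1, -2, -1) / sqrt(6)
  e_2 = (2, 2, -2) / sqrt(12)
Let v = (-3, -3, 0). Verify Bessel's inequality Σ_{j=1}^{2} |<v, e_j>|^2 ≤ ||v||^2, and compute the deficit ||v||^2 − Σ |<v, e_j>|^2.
Σ |<v, e_j>|^2 = 27/2; ||v||^2 = 18; deficit = 9/2

Write each e_j = u_j / sqrt(<u_j, u_j>) where u_j is the displayed integer vector. Then <v, e_j> = <v, u_j> / sqrt(<u_j, u_j>), so |<v, e_j>|^2 = <v, u_j>^2 / <u_j, u_j>.
Coefficients: <v, e_1> = 3/sqrt(6), <v, e_2> = -12/sqrt(12).
Square and sum: Σ |<v, e_j>|^2 = 27/2.
Compute ||v||^2 = v·v = 18.
Deficit = 18 − 27/2 = 9/2 ≥ 0, confirming Bessel's inequality. (The deficit equals ||v − Σ <v,e_j> e_j||^2, the squared distance from v to span{e_j}.)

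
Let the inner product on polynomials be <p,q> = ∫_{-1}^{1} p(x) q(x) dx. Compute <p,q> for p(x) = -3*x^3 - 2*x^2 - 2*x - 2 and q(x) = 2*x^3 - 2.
<p,q> = 772/105

Expand the product: p(x)·q(x) = -6*x^6 - 4*x^5 - 4*x^4 + 2*x^3 + 4*x^2 + 4*x + 4.
∫_{-1}^{1} of each monomial x^k gives [2/(k+1) if k even, 0 if k odd]. Integrating term-by-term (or equivalently evaluating the antiderivative F(x) = -6*x^7/7 - 2*x^6/3 - 4*x^5/5 + x^4/2 + 4*x^3/3 + 2*x^2 + 4*x at the endpoints):
  F(1) − F(−1) = 1157/210 − (-129/70) = 772/105.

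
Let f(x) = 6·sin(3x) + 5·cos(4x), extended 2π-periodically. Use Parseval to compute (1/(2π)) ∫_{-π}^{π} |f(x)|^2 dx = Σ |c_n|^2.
Σ |c_n|^2 = 61/2

Expand |f|^2 and use orthogonality of {sin(nx), cos(mx)} on [-π, π]:
  ∫_{-π}^{π} sin(nx)^2 dx = π, ∫ cos(mx)^2 dx = π, and cross terms integrate to 0.
So ∫_{-π}^{π} f(x)^2 dx = 6^2 · π + 5^2 · π = (36 + 25)π.
Divide by 2π: (36 + 25)/2 = 61/2.
By Parseval, this equals Σ |c_n|^2.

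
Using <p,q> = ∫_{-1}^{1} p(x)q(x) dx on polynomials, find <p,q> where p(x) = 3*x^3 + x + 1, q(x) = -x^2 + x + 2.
<p,q> = 26/5

Expand the product: p(x)·q(x) = -3*x^5 + 3*x^4 + 5*x^3 + 3*x + 2.
∫_{-1}^{1} of each monomial x^k gives [2/(k+1) if k even, 0 if k odd]. Integrating term-by-term (or equivalently evaluating the antiderivative F(x) = -x^6/2 + 3*x^5/5 + 5*x^4/4 + 3*x^2/2 + 2*x at the endpoints):
  F(1) − F(−1) = 97/20 − (-7/20) = 26/5.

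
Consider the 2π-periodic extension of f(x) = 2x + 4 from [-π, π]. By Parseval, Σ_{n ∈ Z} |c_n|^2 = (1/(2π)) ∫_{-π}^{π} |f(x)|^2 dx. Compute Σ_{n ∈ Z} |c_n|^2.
Σ |c_n|^2 = 4π^2/3 + 16

Expand and integrate term by term over [-π, π]:
  ∫ (2x)^2 dx = 4·(2π^3/3); ∫ 2·2·(4)·x dx = 0 (odd integrand); ∫ 4^2 dx = 16·2π.
So (1/(2π)) ∫_{-π}^{π} (2x + 4)^2 dx = 4π^2/3 + 16 = 4π^2/3 + 16.
Parseval ⇒ Σ |c_n|^2 = 4π^2/3 + 16.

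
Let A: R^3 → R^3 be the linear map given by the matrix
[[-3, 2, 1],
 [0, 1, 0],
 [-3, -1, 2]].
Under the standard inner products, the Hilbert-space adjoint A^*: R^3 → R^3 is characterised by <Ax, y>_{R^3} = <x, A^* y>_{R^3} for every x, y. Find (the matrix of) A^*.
A^* = A^T =
[[-3, 0, -3],
 [2, 1, -1],
 [1, 0, 2]]

For real matrices with standard dot products, the defining identity <Ax, y> = <x, A^* y> gives (Ax)^T y = x^T (A^*) y, i.e. x^T A^T y = x^T (A^*) y. Since this holds for all x, y, we must have A^* = A^T. Therefore
A^* =
[[-3, 0, -3],
 [2, 1, -1],
 [1, 0, 2]].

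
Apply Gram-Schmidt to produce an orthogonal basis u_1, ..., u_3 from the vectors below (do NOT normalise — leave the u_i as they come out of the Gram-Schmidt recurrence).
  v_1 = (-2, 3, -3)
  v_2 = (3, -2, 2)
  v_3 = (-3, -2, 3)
Orthogonal basis:
  u_1 = (-2, 3, -3)
  u_2 = (15/11, 5/11, -5/11)
  u_3 = (0, 1/2, 1/2)

Apply the Gram-Schmidt recurrence
  u_1 = v_1
  u_i = v_i − Σ_{j<i} ((v_i · u_j) / (u_j · u_j)) · u_j.

Step by step this gives:
  u_1 = (-2, 3, -3)
  u_2 = (15/11, 5/11, -5/11)
  u_3 = (0, 1/2, 1/2)

Orthogonality check:
  u_2 · u_1 = 0 (should be 0)
  u_3 · u_1 = 0 (should be 0)
  u_3 · u_2 = 0 (should be 0)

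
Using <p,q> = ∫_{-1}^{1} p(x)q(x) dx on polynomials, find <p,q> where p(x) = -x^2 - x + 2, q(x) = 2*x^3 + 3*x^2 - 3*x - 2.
<p,q> = -8/3

Expand the product: p(x)·q(x) = -2*x^5 - 5*x^4 + 4*x^3 + 11*x^2 - 4*x - 4.
∫_{-1}^{1} of each monomial x^k gives [2/(k+1) if k even, 0 if k odd]. Integrating term-by-term (or equivalently evaluating the antiderivative F(x) = -x^6/3 - x^5 + x^4 + 11*x^3/3 - 2*x^2 - 4*x at the endpoints):
  F(1) − F(−1) = -8/3 − (0) = -8/3.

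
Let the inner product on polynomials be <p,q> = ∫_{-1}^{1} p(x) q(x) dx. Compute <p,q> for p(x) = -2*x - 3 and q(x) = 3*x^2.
<p,q> = -6

Expand the product: p(x)·q(x) = -6*x^3 - 9*x^2.
∫_{-1}^{1} of each monomial x^k gives [2/(k+1) if k even, 0 if k odd]. Integrating term-by-term (or equivalently evaluating the antiderivative F(x) = -3*x^4/2 - 3*x^3 at the endpoints):
  F(1) − F(−1) = -9/2 − (3/2) = -6.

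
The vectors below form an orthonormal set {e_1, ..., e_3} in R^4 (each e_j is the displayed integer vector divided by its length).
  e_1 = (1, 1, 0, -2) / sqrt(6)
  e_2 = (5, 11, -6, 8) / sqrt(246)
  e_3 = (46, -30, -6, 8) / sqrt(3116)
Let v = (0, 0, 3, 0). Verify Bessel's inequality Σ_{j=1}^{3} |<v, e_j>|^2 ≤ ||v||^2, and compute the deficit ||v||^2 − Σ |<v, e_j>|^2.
Σ |<v, e_j>|^2 = 27/19; ||v||^2 = 9; deficit = 144/19

Write each e_j = u_j / sqrt(<u_j, u_j>) where u_j is the displayed integer vector. Then <v, e_j> = <v, u_j> / sqrt(<u_j, u_j>), so |<v, e_j>|^2 = <v, u_j>^2 / <u_j, u_j>.
Coefficients: <v, e_1> = 0/sqrt(6), <v, e_2> = -18/sqrt(246), <v, e_3> = -18/sqrt(3116).
Square and sum: Σ |<v, e_j>|^2 = 27/19.
Compute ||v||^2 = v·v = 9.
Deficit = 9 − 27/19 = 144/19 ≥ 0, confirming Bessel's inequality. (The deficit equals ||v − Σ <v,e_j> e_j||^2, the squared distance from v to span{e_j}.)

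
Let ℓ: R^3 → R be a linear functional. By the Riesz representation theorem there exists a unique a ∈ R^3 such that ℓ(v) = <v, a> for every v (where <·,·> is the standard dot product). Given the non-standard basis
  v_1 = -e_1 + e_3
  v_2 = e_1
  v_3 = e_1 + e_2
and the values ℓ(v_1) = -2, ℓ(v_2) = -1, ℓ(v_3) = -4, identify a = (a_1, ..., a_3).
a = (-1, -3, -3)

Write a = (a_1, ..., a_3) in the standard basis. For each basis vector v_i, ℓ(v_i) = <v_i, a> is a linear equation in the a_j's. Collect the n equations into a matrix system V a = ℓ, where row i of V is v_i (expressed in the standard basis). Since V is invertible (lower-triangular with 1s on the diagonal, up to permutation), solve by back-substitution:
  V =
[[-1, 0, 1],
 [1, 0, 0],
 [1, 1, 0]]
  V a = (-2, -1, -4)
Solving gives a = (-1, -3, -3).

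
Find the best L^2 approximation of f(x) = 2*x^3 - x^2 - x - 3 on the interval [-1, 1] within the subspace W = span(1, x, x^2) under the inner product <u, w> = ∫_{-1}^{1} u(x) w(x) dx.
g(x) = -x^2 + x/5 - 3

The best approximation g ∈ W is the orthogonal projection of f onto W. Writing g = a_0 + a_1 x + a_2 x^2, the coefficients solve the normal equations G · a = b where
  G_{ij} = <φ_i, φ_j> and b_i = <f, φ_i>, with φ_0 = 1, φ_1 = x, φ_2 = x^2.
G =
  [2, 0, 2/3]
  [0, 2/3, 0]
  [2/3, 0, 2/5],
b = (-20/3, 2/15, -12/5).
Solving gives a_0 = -3, a_1 = 1/5, a_2 = -1, so
  g(x) = -x^2 + x/5 - 3.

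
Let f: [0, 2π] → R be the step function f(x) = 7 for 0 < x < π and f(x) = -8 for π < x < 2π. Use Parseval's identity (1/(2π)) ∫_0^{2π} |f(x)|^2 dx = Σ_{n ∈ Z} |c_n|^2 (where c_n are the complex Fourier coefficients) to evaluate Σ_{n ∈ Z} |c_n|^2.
Σ |c_n|^2 = 113/2

Parseval equates the L^2 energy of f (normalised by 1/(2π)) with the ℓ^2 sum of its Fourier coefficients: (1/(2π)) ∫_0^{2π} |f|^2 = Σ |c_n|^2.
Compute the left side: (1/(2π)) [∫_0^π 7^2 dx + ∫_π^{2π} (-8)^2 dx] = (1/(2π)) · (49π + 64π) = (49 + 64)/2 = 113/2.
So Σ_{n ∈ Z} |c_n|^2 = 113/2.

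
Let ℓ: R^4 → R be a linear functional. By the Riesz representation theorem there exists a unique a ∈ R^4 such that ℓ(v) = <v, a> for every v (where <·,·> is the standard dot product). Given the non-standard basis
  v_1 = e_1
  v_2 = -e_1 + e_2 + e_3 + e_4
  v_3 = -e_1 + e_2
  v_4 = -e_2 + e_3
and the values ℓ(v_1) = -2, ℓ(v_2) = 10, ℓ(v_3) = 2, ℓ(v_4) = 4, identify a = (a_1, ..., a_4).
a = (-2, 0, 4, 4)

Write a = (a_1, ..., a_4) in the standard basis. For each basis vector v_i, ℓ(v_i) = <v_i, a> is a linear equation in the a_j's. Collect the n equations into a matrix system V a = ℓ, where row i of V is v_i (expressed in the standard basis). Since V is invertible (lower-triangular with 1s on the diagonal, up to permutation), solve by back-substitution:
  V =
[[1, 0, 0, 0],
 [-1, 1, 1, 1],
 [-1, 1, 0, 0],
 [0, -1, 1, 0]]
  V a = (-2, 10, 2, 4)
Solving gives a = (-2, 0, 4, 4).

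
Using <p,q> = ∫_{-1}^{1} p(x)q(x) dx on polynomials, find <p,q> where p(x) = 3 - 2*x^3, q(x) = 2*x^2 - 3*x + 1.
<p,q> = 62/5

Expand the product: p(x)·q(x) = -4*x^5 + 6*x^4 - 2*x^3 + 6*x^2 - 9*x + 3.
∫_{-1}^{1} of each monomial x^k gives [2/(k+1) if k even, 0 if k odd]. Integrating term-by-term (or equivalently evaluating the antiderivative F(x) = -2*x^6/3 + 6*x^5/5 - x^4/2 + 2*x^3 - 9*x^2/2 + 3*x at the endpoints):
  F(1) − F(−1) = 8/15 − (-178/15) = 62/5.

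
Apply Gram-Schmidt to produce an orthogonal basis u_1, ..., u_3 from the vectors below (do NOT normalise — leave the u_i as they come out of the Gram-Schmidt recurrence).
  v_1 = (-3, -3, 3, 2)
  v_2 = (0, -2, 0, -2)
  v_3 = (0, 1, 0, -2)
Orthogonal basis:
  u_1 = (-3, -3, 3, 2)
  u_2 = (6/31, -56/31, -6/31, -66/31)
  u_3 = (-45/61, 54/61, 45/61, -54/61)

Apply the Gram-Schmidt recurrence
  u_1 = v_1
  u_i = v_i − Σ_{j<i} ((v_i · u_j) / (u_j · u_j)) · u_j.

Step by step this gives:
  u_1 = (-3, -3, 3, 2)
  u_2 = (6/31, -56/31, -6/31, -66/31)
  u_3 = (-45/61, 54/61, 45/61, -54/61)

Orthogonality check:
  u_2 · u_1 = 0 (should be 0)
  u_3 · u_1 = 0 (should be 0)
  u_3 · u_2 = 0 (should be 0)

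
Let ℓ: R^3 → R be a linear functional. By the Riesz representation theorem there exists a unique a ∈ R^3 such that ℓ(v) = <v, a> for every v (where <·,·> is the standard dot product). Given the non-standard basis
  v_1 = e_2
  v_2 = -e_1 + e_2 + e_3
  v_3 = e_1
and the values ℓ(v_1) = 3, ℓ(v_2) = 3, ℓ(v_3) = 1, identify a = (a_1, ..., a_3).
a = (1, 3, 1)

Write a = (a_1, ..., a_3) in the standard basis. For each basis vector v_i, ℓ(v_i) = <v_i, a> is a linear equation in the a_j's. Collect the n equations into a matrix system V a = ℓ, where row i of V is v_i (expressed in the standard basis). Since V is invertible (lower-triangular with 1s on the diagonal, up to permutation), solve by back-substitution:
  V =
[[0, 1, 0],
 [-1, 1, 1],
 [1, 0, 0]]
  V a = (3, 3, 1)
Solving gives a = (1, 3, 1).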